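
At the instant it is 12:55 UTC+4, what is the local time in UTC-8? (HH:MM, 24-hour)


Local time: 12:55 at UTC+4 (offset 4h)
Target zone: UTC-8 (offset -8h)
Difference: -8 - (4) = -12 hours
Calculation: 12 + (-12) = 0
Result: 00:55

00:55


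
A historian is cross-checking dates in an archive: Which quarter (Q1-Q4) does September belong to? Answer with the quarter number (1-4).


Month: September (month 9)
Q1: January-March (months 1-3)
Q2: April-June (months 4-6)
Q3: July-September (months 7-9)
Q4: October-December (months 10-12)
Month 9 falls in Q3

3


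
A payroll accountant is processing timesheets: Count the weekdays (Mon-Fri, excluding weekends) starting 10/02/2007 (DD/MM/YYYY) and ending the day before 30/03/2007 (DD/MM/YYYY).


Start: 2007-02-10 (Saturday)
End (exclusive): 2007-03-30 (Friday)
Total calendar days: 48
Full weeks: 48 // 7 = 6 -> 30 weekdays
Remaining 6 days starting on Saturday:
  Sat(-), Sun(-), Mon(w), Tue(w), Wed(w), Thu(w) -> 4 weekdays
Total business days: 30 + 4 = 34

34


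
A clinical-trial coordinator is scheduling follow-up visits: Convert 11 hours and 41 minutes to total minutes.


Hours: 11
Extra minutes: 41
Minutes per hour: 60
Hours to minutes: 11 x 60 = 660
Total: 660 + 41 = 701

701


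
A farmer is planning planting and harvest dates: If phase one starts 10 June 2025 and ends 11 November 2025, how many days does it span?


Start date: 2025-06-10
End date: 2025-11-11
Jun 2025: +21 days
Jul 2025: +31 days
Aug 2025: +31 days
... (3 more months)
Total: 154 days

154


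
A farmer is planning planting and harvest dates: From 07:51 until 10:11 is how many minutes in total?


Start time: 07:51 = 471 minutes from midnight
End time: 10:11 = 611 minutes from midnight
Difference: 611 - 471 = 140 minutes
That is 2 hours and 20 minutes

140


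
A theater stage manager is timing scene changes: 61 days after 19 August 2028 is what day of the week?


Start: 2028-08-19 (Saturday)
Step 1 - find target date: add 61 days
  2028-08-19 + 61 days = 2028-10-19
Step 2 - day of week:
  61 mod 7 = 5
  Saturday + 5 days -> Thursday
Result: Thursday (2028-10-19)

Thursday


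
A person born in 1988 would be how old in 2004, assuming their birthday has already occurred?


Birth year: 1988
Current year: 2004
Age = current year - birth year
Age = 2004 - 1988 = 16

16


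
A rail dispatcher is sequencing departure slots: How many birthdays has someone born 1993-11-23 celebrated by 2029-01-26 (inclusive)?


Birth: 1993-11-23
Reference: 2029-01-26
Year difference: 2029 - 1993 = 36
Has birthday (11-23) occurred by 01-26? No
Birthday not yet reached this year -> subtract 1
Age in full years: 35

35


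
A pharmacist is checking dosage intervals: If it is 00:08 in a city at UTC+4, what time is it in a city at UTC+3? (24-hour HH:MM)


Local time: 00:08 at UTC+4 (offset 4h)
Target zone: UTC+3 (offset 3h)
Difference: 3 - (4) = -1 hours
Calculation: 0 + (-1) = -1
Wraparound: (-1) mod 24 = 23
Result: 23:08

23:08


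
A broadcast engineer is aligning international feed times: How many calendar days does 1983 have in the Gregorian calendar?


Year: 1983
Check leap year rules:
Divisible by 4? No
1983 is not a leap year
Days: 365

365


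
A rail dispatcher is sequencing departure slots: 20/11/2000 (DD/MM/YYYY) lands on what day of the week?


Date: 2000-11-20
January 1, 2000 is a Saturday
Day of year: 325
Offset from Jan 1: 324 days
324 mod 7 = 2
Result: Monday

Monday


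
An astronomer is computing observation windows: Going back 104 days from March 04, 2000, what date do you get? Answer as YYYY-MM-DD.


Start: 2000-03-04
Subtracting 104 days
Days already passed in March: 4
After going back through March: 100 more days to subtract
February 2000: 29 days, 71 remaining
January 2000: 31 days, 40 remaining
December 1999: 31 days, 9 remaining
November 1999 has 30 days, need 9
Result: 1999-11-21

1999-11-21


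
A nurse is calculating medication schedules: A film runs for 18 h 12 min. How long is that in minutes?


Hours: 18
Minutes: 12
Convert hours to minutes: 18 x 60 = 1080
Add remaining minutes: 1080 + 12 = 1092

1092


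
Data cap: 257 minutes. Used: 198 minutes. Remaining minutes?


Total budget: 257 minutes
Time used: 198 minutes
Remaining: 257 - 198 = 59 minutes
Percent used: 77.0%
Percent remaining: 23.0%

59


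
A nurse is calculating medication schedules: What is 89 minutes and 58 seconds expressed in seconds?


Minutes: 89
Extra seconds: 58
Seconds per minute: 60
Minutes to seconds: 89 x 60 = 5340
Total: 5340 + 58 = 5398

5398


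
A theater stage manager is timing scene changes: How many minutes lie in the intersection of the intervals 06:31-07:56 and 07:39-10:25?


Interval A: [391, 476] minutes from midnight
Interval B: [459, 625] minutes from midnight
Overlap start = max(391, 459) = 459
Overlap end = min(476, 625) = 476
Overlap = 476 - 459 = 17 minutes

17


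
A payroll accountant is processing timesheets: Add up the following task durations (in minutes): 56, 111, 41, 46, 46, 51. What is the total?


Durations: 56, 111, 41, 46, 46, 51
Running sum: 56
+ 111 = 167
+ 41 = 208
+ 46 = 254
+ 46 = 300
+ 51 = 351
Total duration: 351 minutes
That is 5 hours and 51 minutes

351


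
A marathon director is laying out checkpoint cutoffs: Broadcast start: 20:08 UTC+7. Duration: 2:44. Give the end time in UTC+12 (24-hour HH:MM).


Start: 20:08 in UTC+7
Step 1 - add duration:
  minutes: 8 + 44 = 52
  hours: 20 + 2 + 0 = 22
  end in UTC+7: 22:52
Step 2 - convert UTC+7 -> UTC+12:
  offset difference: 12 - (7) = 5 hours
  22 + (5) = 27 -> mod 24 = 3
Result: 03:52 in UTC+12

03:52


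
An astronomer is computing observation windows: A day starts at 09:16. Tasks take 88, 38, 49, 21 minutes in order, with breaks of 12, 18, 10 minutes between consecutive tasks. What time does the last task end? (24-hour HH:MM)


Start: 09:16 = 556 min from midnight
  after task 1 (88 min): 10:44
  after break (12 min): 10:56
  after task 2 (38 min): 11:34
  after break (18 min): 11:52
  after task 3 (49 min): 12:41
  after break (10 min): 12:51
  after task 4 (21 min): 13:12
Total elapsed: 236 minutes
End time: 13:12

13:12


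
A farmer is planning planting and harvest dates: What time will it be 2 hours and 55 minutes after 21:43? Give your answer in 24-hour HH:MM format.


Start time: 21:43
Adding: 2 hours 55 minutes
Minutes: 43 + 55 = 98
Minute overflow: 98 >= 60, so carry 1 hour, minutes = 38
Hours: 21 + 2 + 1 = 24
Hour wraparound: 24 mod 24 = 0
Result: 00:38

00:38


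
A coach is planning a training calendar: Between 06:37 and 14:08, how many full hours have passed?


Start: 06:37
End: 14:08
Hour difference: 14 - 6 = 8 hours
Minute difference: 8 - 37 = -29 minutes
Total minutes: 451
Complete hours: 451 / 60 = 7 (remainder 31)

7


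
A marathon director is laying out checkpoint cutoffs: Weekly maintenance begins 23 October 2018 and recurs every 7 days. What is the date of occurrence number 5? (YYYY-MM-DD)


First occurrence: 2018-10-23 (occurrence 1)
Each occurrence is 7 days after the previous.
Occurrence 5 is 4 weeks after the first.
4 weeks = 28 days
2018-10-23 + 28 days = 2018-11-20

2018-11-20


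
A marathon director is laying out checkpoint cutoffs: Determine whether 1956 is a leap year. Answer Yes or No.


Year: 1956
Divisible by 4? 1956 / 4 = 489.0 -> Yes
Divisible by 100? 1956 / 100 = 19.56 -> No
Divisible by 4 but not 100, so it IS a leap year

Yes


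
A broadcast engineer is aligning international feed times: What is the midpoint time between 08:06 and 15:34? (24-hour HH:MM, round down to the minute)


Start time: 08:06 = 486 minutes from midnight
End time: 15:34 = 934 minutes from midnight
Sum: 486 + 934 = 1420
Midpoint: 1420 / 2 = 710 minutes
Convert: 710 / 60 = 11 hours, 50 minutes
Result: 11:50

11:50


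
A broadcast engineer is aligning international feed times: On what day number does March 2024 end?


Month: March
Year: 2024
March is a 31-day month
Total: 31 days

31


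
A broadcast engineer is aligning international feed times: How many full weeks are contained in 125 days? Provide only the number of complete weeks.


Total days: 125
Days per week: 7
Division: 125 / 7 = 17 remainder 6
Complete weeks: 17
Remaining days: 6

17


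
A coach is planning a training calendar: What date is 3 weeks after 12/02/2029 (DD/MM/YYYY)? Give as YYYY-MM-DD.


Start: 2029-02-12
Weeks to add: 3
Convert to days: 3 x 7 = 21 days
Add 21 days to 2029-02-12
Result: 2029-03-05

2029-03-05


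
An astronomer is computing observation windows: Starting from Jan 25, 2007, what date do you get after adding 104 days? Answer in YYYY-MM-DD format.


Start: 2007-01-25
Adding 104 days
Days remaining in January: 6
After January: 98 days still to add
February 2007: 28 days, 70 remaining
March 2007: 31 days, 39 remaining
April 2007: 30 days, 9 remaining
May 2007 has 31 days, need 9
Result: 2007-05-09

2007-05-09


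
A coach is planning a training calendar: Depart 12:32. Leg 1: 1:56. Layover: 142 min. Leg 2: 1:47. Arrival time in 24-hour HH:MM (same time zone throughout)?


Depart: 12:32
Leg 1: +116 min -> 14:28
Layover: +142 min -> 16:50
Leg 2: +107 min -> 18:37
Total travel: 365 minutes = 6h 5m
Arrival: 18:37

18:37


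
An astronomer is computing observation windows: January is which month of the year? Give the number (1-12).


Calendar month order:
1. January <--
2. February
January is month number 1

1


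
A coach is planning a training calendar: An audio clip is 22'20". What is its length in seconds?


Minutes: 22
Seconds: 20
Convert minutes to seconds: 22 x 60 = 1320
Add remaining seconds: 1320 + 20 = 1340

1340


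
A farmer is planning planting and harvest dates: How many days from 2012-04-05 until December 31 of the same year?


Start: April 05, 2012
End: December 31, 2012
Days left in April: 25
May: 31
June: 30
July: 31
August: 31
... plus remaining months
Sum of remaining months: 245
Total: 25 + 245 = 270

270


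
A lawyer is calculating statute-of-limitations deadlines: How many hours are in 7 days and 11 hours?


Days: 7
Extra hours: 11
Hours per day: 24
Days to hours: 7 x 24 = 168
Total: 168 + 11 = 179

179


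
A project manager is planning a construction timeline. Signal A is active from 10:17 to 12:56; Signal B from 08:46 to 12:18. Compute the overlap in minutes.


Interval A: [617, 776] minutes from midnight
Interval B: [526, 738] minutes from midnight
Overlap start = max(617, 526) = 617
Overlap end = min(776, 738) = 738
Overlap = 738 - 617 = 121 minutes

121


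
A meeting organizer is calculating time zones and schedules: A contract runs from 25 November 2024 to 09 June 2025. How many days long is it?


Start date: 2024-11-25
End date: 2025-06-09
Nov 2024: +6 days
Dec 2024: +31 days
Jan 2025: +31 days
... (5 more months)
Total: 196 days

196


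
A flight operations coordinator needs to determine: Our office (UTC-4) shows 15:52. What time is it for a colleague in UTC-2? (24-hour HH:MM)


Local time: 15:52 at UTC-4 (offset -4h)
Target zone: UTC-2 (offset -2h)
Difference: -2 - (-4) = 2 hours
Calculation: 15 + (2) = 17
Result: 17:52

17:52


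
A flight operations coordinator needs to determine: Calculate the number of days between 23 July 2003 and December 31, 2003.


Start: July 23, 2003
End: December 31, 2003
Days left in July: 8
August: 31
September: 30
October: 31
November: 30
... plus remaining months
Sum of remaining months: 153
Total: 8 + 153 = 161

161


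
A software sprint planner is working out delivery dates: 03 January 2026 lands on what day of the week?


Date: 2026-01-03
January 1, 2026 is a Thursday
Day of year: 3
Offset from Jan 1: 2 days
2 mod 7 = 2
Result: Saturday

Saturday


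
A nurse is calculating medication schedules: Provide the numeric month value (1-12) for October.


Calendar month order:
9. September
10. October <--
11. November
October is month number 10

10


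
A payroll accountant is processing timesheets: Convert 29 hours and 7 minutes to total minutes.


Hours: 29
Minutes: 7
Convert hours to minutes: 29 x 60 = 1740
Add remaining minutes: 1740 + 7 = 1747

1747


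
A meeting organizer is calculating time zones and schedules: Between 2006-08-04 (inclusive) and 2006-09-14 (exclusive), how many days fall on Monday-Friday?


Start: 2006-08-04 (Friday)
End (exclusive): 2006-09-14 (Thursday)
Total calendar days: 41
Full weeks: 41 // 7 = 5 -> 25 weekdays
Remaining 6 days starting on Friday:
  Fri(w), Sat(-), Sun(-), Mon(w), Tue(w), Wed(w) -> 4 weekdays
Total business days: 25 + 4 = 29

29


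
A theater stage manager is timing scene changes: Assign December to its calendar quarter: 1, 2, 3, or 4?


Month: December (month 12)
Q1: January-March (months 1-3)
Q2: April-June (months 4-6)
Q3: July-September (months 7-9)
Q4: October-December (months 10-12)
Month 12 falls in Q4

4


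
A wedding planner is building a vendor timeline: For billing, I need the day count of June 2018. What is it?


Month: June
Year: 2018
June is a 30-day month
Total: 30 days

30


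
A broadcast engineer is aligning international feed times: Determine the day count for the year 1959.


Year: 1959
Check leap year rules:
Divisible by 4? No
1959 is not a leap year
Days: 365

365


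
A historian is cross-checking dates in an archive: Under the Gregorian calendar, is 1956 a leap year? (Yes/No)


Year: 1956
Divisible by 4? 1956 / 4 = 489.0 -> Yes
Divisible by 100? 1956 / 100 = 19.56 -> No
Divisible by 4 but not 100, so it IS a leap year

Yes


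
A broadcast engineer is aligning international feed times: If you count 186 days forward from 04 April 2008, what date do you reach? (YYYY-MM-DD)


Start: 2008-04-04
Adding 186 days
Days remaining in April: 26
After April: 160 days still to add
May 2008: 31 days, 129 remaining
June 2008: 30 days, 99 remaining
July 2008: 31 days, 68 remaining
August 2008: 31 days, 37 remaining
Result: 2008-10-07

2008-10-07


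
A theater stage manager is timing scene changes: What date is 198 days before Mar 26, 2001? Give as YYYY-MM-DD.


Start: 2001-03-26
Subtracting 198 days
Days already passed in March: 26
After going back through March: 172 more days to subtract
February 2001: 28 days, 144 remaining
January 2001: 31 days, 113 remaining
December 2000: 31 days, 82 remaining
November 2000: 30 days, 52 remaining
Result: 2000-09-09

2000-09-09


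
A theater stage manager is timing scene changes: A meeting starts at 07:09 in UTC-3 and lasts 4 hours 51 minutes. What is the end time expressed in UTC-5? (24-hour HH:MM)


Start: 07:09 in UTC-3
Step 1 - add duration:
  minutes: 9 + 51 = 60 (carry 1h)
  hours: 7 + 4 + 1 = 12
  end in UTC-3: 12:00
Step 2 - convert UTC-3 -> UTC-5:
  offset difference: -5 - (-3) = -2 hours
  12 + (-2) = 10 -> mod 24 = 10
Result: 10:00 in UTC-5

10:00


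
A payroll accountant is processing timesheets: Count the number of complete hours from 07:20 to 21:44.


Start: 07:20
End: 21:44
Hour difference: 21 - 7 = 14 hours
Minute difference: 44 - 20 = 24 minutes
Total minutes: 864
Complete hours: 864 / 60 = 14 (remainder 24)

14


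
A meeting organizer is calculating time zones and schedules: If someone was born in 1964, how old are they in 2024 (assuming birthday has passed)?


Birth year: 1964
Current year: 2024
Age = current year - birth year
Age = 2024 - 1964 = 60

60


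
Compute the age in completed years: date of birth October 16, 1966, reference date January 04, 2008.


Birth: 1966-10-16
Reference: 2008-01-04
Year difference: 2008 - 1966 = 42
Has birthday (10-16) occurred by 01-04? No
Birthday not yet reached this year -> subtract 1
Age in full years: 41

41


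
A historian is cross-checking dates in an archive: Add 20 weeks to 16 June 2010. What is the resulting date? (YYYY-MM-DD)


Start: 2010-06-16
Weeks to add: 20
Convert to days: 20 x 7 = 140 days
Add 140 days to 2010-06-16
Result: 2010-11-03

2010-11-03


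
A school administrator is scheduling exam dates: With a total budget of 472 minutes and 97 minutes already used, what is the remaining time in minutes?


Total budget: 472 minutes
Time used: 97 minutes
Remaining: 472 - 97 = 375 minutes
Percent used: 20.6%
Percent remaining: 79.4%

375


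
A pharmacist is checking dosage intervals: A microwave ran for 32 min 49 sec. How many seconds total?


Minutes: 32
Extra seconds: 49
Seconds per minute: 60
Minutes to seconds: 32 x 60 = 1920
Total: 1920 + 49 = 1969

1969


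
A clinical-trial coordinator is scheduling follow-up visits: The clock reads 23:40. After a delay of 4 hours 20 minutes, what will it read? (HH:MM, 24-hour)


Start time: 23:40
Adding: 4 hours 20 minutes
Minutes: 40 + 20 = 60
Minute overflow: 60 >= 60, so carry 1 hour, minutes = 0
Hours: 23 + 4 + 1 = 28
Hour wraparound: 28 mod 24 = 4
Result: 04:00

04:00


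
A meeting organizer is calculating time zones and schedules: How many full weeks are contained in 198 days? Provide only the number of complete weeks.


Total days: 198
Days per week: 7
Division: 198 / 7 = 28 remainder 2
Complete weeks: 28
Remaining days: 2

28


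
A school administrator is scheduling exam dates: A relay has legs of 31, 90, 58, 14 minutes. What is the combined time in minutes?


Durations: 31, 90, 58, 14
Running sum: 31
+ 90 = 121
+ 58 = 179
+ 14 = 193
Total duration: 193 minutes
That is 3 hours and 13 minutes

193


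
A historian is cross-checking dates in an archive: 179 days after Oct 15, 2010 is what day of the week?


Start: 2010-10-15 (Friday)
Step 1 - find target date: add 179 days
  2010-10-15 + 179 days = 2011-04-12
Step 2 - day of week:
  179 mod 7 = 4
  Friday + 4 days -> Tuesday
Result: Tuesday (2011-04-12)

Tuesday


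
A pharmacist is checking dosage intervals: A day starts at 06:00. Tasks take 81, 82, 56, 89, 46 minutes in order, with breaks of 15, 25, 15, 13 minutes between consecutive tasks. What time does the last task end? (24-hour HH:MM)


Start: 06:00 = 360 min from midnight
  after task 1 (81 min): 07:21
  after break (15 min): 07:36
  after task 2 (82 min): 08:58
  after break (25 min): 09:23
  after task 3 (56 min): 10:19
  after break (15 min): 10:34
  after task 4 (89 min): 12:03
  after break (13 min): 12:16
  after task 5 (46 min): 13:02
Total elapsed: 422 minutes
End time: 13:02

13:02


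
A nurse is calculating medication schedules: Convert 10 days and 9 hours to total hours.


Days: 10
Extra hours: 9
Hours per day: 24
Days to hours: 10 x 24 = 240
Total: 240 + 9 = 249

249


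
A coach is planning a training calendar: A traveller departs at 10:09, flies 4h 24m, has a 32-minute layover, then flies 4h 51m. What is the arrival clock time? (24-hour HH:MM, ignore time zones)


Depart: 10:09
Leg 1: +264 min -> 14:33
Layover: +32 min -> 15:05
Leg 2: +291 min -> 19:56
Total travel: 587 minutes = 9h 47m
Arrival: 19:56

19:56


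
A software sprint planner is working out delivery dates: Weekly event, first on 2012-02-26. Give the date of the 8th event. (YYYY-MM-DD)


First occurrence: 2012-02-26 (occurrence 1)
Each occurrence is 7 days after the previous.
Occurrence 8 is 7 weeks after the first.
7 weeks = 49 days
2012-02-26 + 49 days = 2012-04-15

2012-04-15


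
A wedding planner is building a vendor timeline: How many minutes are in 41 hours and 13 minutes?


Hours: 41
Extra minutes: 13
Minutes per hour: 60
Hours to minutes: 41 x 60 = 2460
Total: 2460 + 13 = 2473

2473


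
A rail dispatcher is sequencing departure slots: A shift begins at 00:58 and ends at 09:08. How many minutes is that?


Start time: 00:58 = 58 minutes from midnight
End time: 09:08 = 548 minutes from midnight
Difference: 548 - 58 = 490 minutes
That is 8 hours and 10 minutes

490


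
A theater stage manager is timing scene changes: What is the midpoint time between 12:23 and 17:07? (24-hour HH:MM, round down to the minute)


Start time: 12:23 = 743 minutes from midnight
End time: 17:07 = 1027 minutes from midnight
Sum: 743 + 1027 = 1770
Midpoint: 1770 / 2 = 885 minutes
Convert: 885 / 60 = 14 hours, 45 minutes
Result: 14:45

14:45


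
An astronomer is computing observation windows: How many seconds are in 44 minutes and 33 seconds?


Minutes: 44
Seconds: 33
Convert minutes to seconds: 44 x 60 = 2640
Add remaining seconds: 2640 + 33 = 2673

2673


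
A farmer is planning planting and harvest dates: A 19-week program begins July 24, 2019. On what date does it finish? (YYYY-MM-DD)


Start: 2019-07-24
Weeks to add: 19
Convert to days: 19 x 7 = 133 days
Add 133 days to 2019-07-24
Result: 2019-12-04

2019-12-04


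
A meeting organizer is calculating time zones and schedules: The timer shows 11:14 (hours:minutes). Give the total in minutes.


Hours: 11
Minutes: 14
Convert hours to minutes: 11 x 60 = 660
Add remaining minutes: 660 + 14 = 674

674


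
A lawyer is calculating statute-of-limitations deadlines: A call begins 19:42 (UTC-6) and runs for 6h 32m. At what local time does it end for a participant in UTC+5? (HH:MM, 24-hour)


Start: 19:42 in UTC-6
Step 1 - add duration:
  minutes: 42 + 32 = 74 (carry 1h)
  hours: 19 + 6 + 1 = 26
  end in UTC-6: 02:14
Step 2 - convert UTC-6 -> UTC+5:
  offset difference: 5 - (-6) = 11 hours
  2 + (11) = 13 -> mod 24 = 13
Result: 13:14 in UTC+5

13:14


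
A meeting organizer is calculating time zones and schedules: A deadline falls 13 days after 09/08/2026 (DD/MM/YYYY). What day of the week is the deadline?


Start: 2026-08-09 (Sunday)
Step 1 - find target date: add 13 days
  2026-08-09 + 13 days = 2026-08-22
Step 2 - day of week:
  13 mod 7 = 6
  Sunday + 6 days -> Saturday
Result: Saturday (2026-08-22)

Saturday


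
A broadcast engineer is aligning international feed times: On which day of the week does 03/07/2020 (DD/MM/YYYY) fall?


Date: 2020-07-03
January 1, 2020 is a Wednesday
Day of year: 185
Offset from Jan 1: 184 days
184 mod 7 = 2
Result: Friday

Friday


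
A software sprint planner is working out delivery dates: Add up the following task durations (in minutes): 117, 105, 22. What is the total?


Durations: 117, 105, 22
Running sum: 117
+ 105 = 222
+ 22 = 244
Total duration: 244 minutes
That is 4 hours and 4 minutes

244


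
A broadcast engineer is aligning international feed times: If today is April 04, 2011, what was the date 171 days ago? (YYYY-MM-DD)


Start: 2011-04-04
Subtracting 171 days
Days already passed in April: 4
After going back through April: 167 more days to subtract
March 2011: 31 days, 136 remaining
February 2011: 28 days, 108 remaining
January 2011: 31 days, 77 remaining
December 2010: 31 days, 46 remaining
Result: 2010-10-15

2010-10-15


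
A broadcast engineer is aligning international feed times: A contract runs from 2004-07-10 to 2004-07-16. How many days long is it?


Start date: 2004-07-10
End date: 2004-07-16
Jul 2004: +6 days
Total: 6 days

6


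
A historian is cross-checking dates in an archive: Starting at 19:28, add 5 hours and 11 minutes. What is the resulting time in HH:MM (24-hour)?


Start time: 19:28
Adding: 5 hours 11 minutes
Minutes: 28 + 11 = 39
Hours: 19 + 5 + 0 = 24
Hour wraparound: 24 mod 24 = 0
Result: 00:39

00:39


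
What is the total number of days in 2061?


Year: 2061
Check leap year rules:
Divisible by 4? No
2061 is not a leap year
Days: 365

365


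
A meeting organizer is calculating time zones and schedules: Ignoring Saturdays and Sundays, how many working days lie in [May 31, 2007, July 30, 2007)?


Start: 2007-05-31 (Thursday)
End (exclusive): 2007-07-30 (Monday)
Total calendar days: 60
Full weeks: 60 // 7 = 8 -> 40 weekdays
Remaining 4 days starting on Thursday:
  Thu(w), Fri(w), Sat(-), Sun(-) -> 2 weekdays
Total business days: 40 + 2 = 42

42


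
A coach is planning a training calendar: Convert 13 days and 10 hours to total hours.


Days: 13
Extra hours: 10
Hours per day: 24
Days to hours: 13 x 24 = 312
Total: 312 + 10 = 322

322


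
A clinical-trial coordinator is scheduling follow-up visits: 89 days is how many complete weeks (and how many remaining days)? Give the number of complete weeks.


Total days: 89
Days per week: 7
Division: 89 / 7 = 12 remainder 5
Complete weeks: 12
Remaining days: 5

12


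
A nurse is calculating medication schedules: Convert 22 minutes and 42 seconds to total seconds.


Minutes: 22
Extra seconds: 42
Seconds per minute: 60
Minutes to seconds: 22 x 60 = 1320
Total: 1320 + 42 = 1362

1362


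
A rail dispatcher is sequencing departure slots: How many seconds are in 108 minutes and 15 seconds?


Minutes: 108
Seconds: 15
Convert minutes to seconds: 108 x 60 = 6480
Add remaining seconds: 6480 + 15 = 6495

6495


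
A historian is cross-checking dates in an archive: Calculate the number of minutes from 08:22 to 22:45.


Start time: 08:22 = 502 minutes from midnight
End time: 22:45 = 1365 minutes from midnight
Difference: 1365 - 502 = 863 minutes
That is 14 hours and 23 minutes

863


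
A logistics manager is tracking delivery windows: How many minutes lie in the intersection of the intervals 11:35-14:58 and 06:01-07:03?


Interval A: [695, 898] minutes from midnight
Interval B: [361, 423] minutes from midnight
Overlap start = max(695, 361) = 695
Overlap end = min(898, 423) = 423
End <= start, so the intervals do not overlap: 0 minutes

0


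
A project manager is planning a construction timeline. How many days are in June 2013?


Month: June
Year: 2013
June is a 30-day month
Total: 30 days

30


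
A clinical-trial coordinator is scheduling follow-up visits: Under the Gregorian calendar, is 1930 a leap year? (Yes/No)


Year: 1930
Divisible by 4? 1930 / 4 = 482.5 -> No
Not divisible by 4, so NOT a leap year

No


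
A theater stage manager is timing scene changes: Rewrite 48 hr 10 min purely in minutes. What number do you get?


Hours: 48
Extra minutes: 10
Minutes per hour: 60
Hours to minutes: 48 x 60 = 2880
Total: 2880 + 10 = 2890

2890


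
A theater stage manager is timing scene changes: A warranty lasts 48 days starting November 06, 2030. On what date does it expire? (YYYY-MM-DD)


Start: 2030-11-06
Adding 48 days
Days remaining in November: 24
After November: 24 days still to add
December 2030 has 31 days, need 24
Result: 2030-12-24

2030-12-24


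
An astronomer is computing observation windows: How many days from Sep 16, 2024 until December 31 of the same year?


Start: September 16, 2024
End: December 31, 2024
Days left in September: 14
October: 31
November: 30
December: 31
Sum of remaining months: 92
Total: 14 + 92 = 106

106


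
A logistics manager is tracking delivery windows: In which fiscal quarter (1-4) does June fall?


Month: June (month 6)
Q1: January-March (months 1-3)
Q2: April-June (months 4-6)
Q3: July-September (months 7-9)
Q4: October-December (months 10-12)
Month 6 falls in Q2

2


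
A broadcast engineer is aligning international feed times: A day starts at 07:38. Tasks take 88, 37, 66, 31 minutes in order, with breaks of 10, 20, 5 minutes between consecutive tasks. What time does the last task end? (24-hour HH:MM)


Start: 07:38 = 458 min from midnight
  after task 1 (88 min): 09:06
  after break (10 min): 09:16
  after task 2 (37 min): 09:53
  after break (20 min): 10:13
  after task 3 (66 min): 11:19
  after break (5 min): 11:24
  after task 4 (31 min): 11:55
Total elapsed: 257 minutes
End time: 11:55

11:55


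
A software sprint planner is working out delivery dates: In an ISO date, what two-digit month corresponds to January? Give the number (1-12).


Calendar month order:
1. January <--
2. February
January is month number 1

1


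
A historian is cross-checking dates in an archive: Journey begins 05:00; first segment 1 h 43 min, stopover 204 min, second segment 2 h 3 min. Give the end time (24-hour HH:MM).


Depart: 05:00
Leg 1: +103 min -> 06:43
Layover: +204 min -> 10:07
Leg 2: +123 min -> 12:10
Total travel: 430 minutes = 7h 10m
Arrival: 12:10

12:10


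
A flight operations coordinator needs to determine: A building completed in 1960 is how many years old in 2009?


Birth year: 1960
Current year: 2009
Age = current year - birth year
Age = 2009 - 1960 = 49

49


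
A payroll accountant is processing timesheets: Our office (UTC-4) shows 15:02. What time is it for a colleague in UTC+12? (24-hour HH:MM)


Local time: 15:02 at UTC-4 (offset -4h)
Target zone: UTC+12 (offset 12h)
Difference: 12 - (-4) = 16 hours
Calculation: 15 + (16) = 31
Wraparound: (31) mod 24 = 7
Result: 07:02

07:02


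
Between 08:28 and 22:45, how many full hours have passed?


Start: 08:28
End: 22:45
Hour difference: 22 - 8 = 14 hours
Minute difference: 45 - 28 = 17 minutes
Total minutes: 857
Complete hours: 857 / 60 = 14 (remainder 17)

14


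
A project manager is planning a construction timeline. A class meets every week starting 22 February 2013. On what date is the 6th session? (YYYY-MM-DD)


First occurrence: 2013-02-22 (occurrence 1)
Each occurrence is 7 days after the previous.
Occurrence 6 is 5 weeks after the first.
5 weeks = 35 days
2013-02-22 + 35 days = 2013-03-29

2013-03-29


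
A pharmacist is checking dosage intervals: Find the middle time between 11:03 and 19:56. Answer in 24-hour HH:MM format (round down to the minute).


Start time: 11:03 = 663 minutes from midnight
End time: 19:56 = 1196 minutes from midnight
Sum: 663 + 1196 = 1859
Midpoint: 1859 / 2 = 929 minutes
Convert: 929 / 60 = 15 hours, 29 minutes
Result: 15:29

15:29


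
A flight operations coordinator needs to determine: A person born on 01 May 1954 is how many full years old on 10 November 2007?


Birth: 1954-05-01
Reference: 2007-11-10
Year difference: 2007 - 1954 = 53
Has birthday (05-01) occurred by 11-10? Yes
Age in full years: 53

53


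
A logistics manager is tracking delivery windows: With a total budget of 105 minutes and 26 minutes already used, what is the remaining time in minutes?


Total budget: 105 minutes
Time used: 26 minutes
Remaining: 105 - 26 = 79 minutes
Percent used: 24.8%
Percent remaining: 75.2%

79


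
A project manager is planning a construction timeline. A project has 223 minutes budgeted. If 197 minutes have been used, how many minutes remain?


Total budget: 223 minutes
Time used: 197 minutes
Remaining: 223 - 197 = 26 minutes
Percent used: 88.3%
Percent remaining: 11.7%

26


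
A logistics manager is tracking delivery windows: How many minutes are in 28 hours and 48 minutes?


Hours: 28
Minutes: 48
Convert hours to minutes: 28 x 60 = 1680
Add remaining minutes: 1680 + 48 = 1728

1728


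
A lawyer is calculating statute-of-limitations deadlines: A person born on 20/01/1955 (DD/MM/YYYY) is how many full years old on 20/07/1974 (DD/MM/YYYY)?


Birth: 1955-01-20
Reference: 1974-07-20
Year difference: 1974 - 1955 = 19
Has birthday (01-20) occurred by 07-20? Yes
Age in full years: 19

19


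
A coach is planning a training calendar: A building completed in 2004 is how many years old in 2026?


Birth year: 2004
Current year: 2026
Age = current year - birth year
Age = 2026 - 2004 = 22

22


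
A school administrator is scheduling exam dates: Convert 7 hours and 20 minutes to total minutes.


Hours: 7
Extra minutes: 20
Minutes per hour: 60
Hours to minutes: 7 x 60 = 420
Total: 420 + 20 = 440

440


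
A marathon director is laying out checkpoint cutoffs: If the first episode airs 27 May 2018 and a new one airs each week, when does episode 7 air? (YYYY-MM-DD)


First occurrence: 2018-05-27 (occurrence 1)
Each occurrence is 7 days after the previous.
Occurrence 7 is 6 weeks after the first.
6 weeks = 42 days
2018-05-27 + 42 days = 2018-07-08

2018-07-08


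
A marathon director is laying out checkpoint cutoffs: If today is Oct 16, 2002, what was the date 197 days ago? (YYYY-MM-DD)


Start: 2002-10-16
Subtracting 197 days
Days already passed in October: 16
After going back through October: 181 more days to subtract
September 2002: 30 days, 151 remaining
August 2002: 31 days, 120 remaining
July 2002: 31 days, 89 remaining
June 2002: 30 days, 59 remaining
Result: 2002-04-02

2002-04-02


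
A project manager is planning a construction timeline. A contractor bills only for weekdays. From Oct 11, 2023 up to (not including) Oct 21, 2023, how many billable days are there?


Start: 2023-10-11 (Wednesday)
End (exclusive): 2023-10-21 (Saturday)
Total calendar days: 10
Full weeks: 10 // 7 = 1 -> 5 weekdays
Remaining 3 days starting on Wednesday:
  Wed(w), Thu(w), Fri(w) -> 3 weekdays
Total business days: 5 + 3 = 8

8


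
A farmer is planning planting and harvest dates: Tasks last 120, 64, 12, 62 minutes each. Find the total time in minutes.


Durations: 120, 64, 12, 62
Running sum: 120
+ 64 = 184
+ 12 = 196
+ 62 = 258
Total duration: 258 minutes
That is 4 hours and 18 minutes

258


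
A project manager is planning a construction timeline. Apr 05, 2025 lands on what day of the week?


Date: 2025-04-05
January 1, 2025 is a Wednesday
Day of year: 95
Offset from Jan 1: 94 days
94 mod 7 = 3
Result: Saturday

Saturday


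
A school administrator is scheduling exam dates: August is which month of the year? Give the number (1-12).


Calendar month order:
7. July
8. August <--
9. September
August is month number 8

8


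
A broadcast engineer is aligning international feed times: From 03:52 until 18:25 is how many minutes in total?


Start time: 03:52 = 232 minutes from midnight
End time: 18:25 = 1105 minutes from midnight
Difference: 1105 - 232 = 873 minutes
That is 14 hours and 33 minutes

873


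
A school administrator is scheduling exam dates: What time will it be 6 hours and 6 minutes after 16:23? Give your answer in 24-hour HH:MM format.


Start time: 16:23
Adding: 6 hours 6 minutes
Minutes: 23 + 6 = 29
Hours: 16 + 6 + 0 = 22
Result: 22:29

22:29


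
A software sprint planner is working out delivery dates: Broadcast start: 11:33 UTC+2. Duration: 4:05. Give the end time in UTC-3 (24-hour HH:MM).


Start: 11:33 in UTC+2
Step 1 - add duration:
  minutes: 33 + 5 = 38
  hours: 11 + 4 + 0 = 15
  end in UTC+2: 15:38
Step 2 - convert UTC+2 -> UTC-3:
  offset difference: -3 - (2) = -5 hours
  15 + (-5) = 10 -> mod 24 = 10
Result: 10:38 in UTC-3

10:38


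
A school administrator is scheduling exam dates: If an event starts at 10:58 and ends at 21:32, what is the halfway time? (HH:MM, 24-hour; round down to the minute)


Start time: 10:58 = 658 minutes from midnight
End time: 21:32 = 1292 minutes from midnight
Sum: 658 + 1292 = 1950
Midpoint: 1950 / 2 = 975 minutes
Convert: 975 / 60 = 16 hours, 15 minutes
Result: 16:15

16:15


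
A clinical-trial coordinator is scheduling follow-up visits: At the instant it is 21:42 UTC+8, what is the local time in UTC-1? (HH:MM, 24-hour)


Local time: 21:42 at UTC+8 (offset 8h)
Target zone: UTC-1 (offset -1h)
Difference: -1 - (8) = -9 hours
Calculation: 21 + (-9) = 12
Result: 12:42

12:42


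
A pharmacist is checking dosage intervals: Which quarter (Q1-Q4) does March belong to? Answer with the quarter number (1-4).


Month: March (month 3)
Q1: January-March (months 1-3)
Q2: April-June (months 4-6)
Q3: July-September (months 7-9)
Q4: October-December (months 10-12)
Month 3 falls in Q1

1


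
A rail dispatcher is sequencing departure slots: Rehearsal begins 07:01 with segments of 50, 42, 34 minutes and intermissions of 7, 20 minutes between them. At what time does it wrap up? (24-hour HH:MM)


Start: 07:01 = 421 min from midnight
  after task 1 (50 min): 07:51
  after break (7 min): 07:58
  after task 2 (42 min): 08:40
  after break (20 min): 09:00
  after task 3 (34 min): 09:34
Total elapsed: 153 minutes
End time: 09:34

09:34


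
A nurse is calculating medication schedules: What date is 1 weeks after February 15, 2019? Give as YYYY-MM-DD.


Start: 2019-02-15
Weeks to add: 1
Convert to days: 1 x 7 = 7 days
Add 7 days to 2019-02-15
Result: 2019-02-22

2019-02-22


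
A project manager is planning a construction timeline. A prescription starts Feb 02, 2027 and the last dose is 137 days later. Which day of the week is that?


Start: 2027-02-02 (Tuesday)
Step 1 - find target date: add 137 days
  2027-02-02 + 137 days = 2027-06-19
Step 2 - day of week:
  137 mod 7 = 4
  Tuesday + 4 days -> Saturday
Result: Saturday (2027-06-19)

Saturday


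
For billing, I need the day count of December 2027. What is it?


Month: December
Year: 2027
December is a 31-day month
Total: 31 days

31


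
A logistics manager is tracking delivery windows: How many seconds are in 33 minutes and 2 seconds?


Minutes: 33
Extra seconds: 2
Seconds per minute: 60
Minutes to seconds: 33 x 60 = 1980
Total: 1980 + 2 = 1982

1982


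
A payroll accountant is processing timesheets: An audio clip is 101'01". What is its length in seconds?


Minutes: 101
Seconds: 1
Convert minutes to seconds: 101 x 60 = 6060
Add remaining seconds: 6060 + 1 = 6061

6061


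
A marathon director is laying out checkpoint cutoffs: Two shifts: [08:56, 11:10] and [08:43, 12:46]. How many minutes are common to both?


Interval A: [536, 670] minutes from midnight
Interval B: [523, 766] minutes from midnight
Overlap start = max(536, 523) = 536
Overlap end = min(670, 766) = 670
Overlap = 670 - 536 = 134 minutes

134


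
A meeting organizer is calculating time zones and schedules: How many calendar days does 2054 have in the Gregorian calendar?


Year: 2054
Check leap year rules:
Divisible by 4? No
2054 is not a leap year
Days: 365

365


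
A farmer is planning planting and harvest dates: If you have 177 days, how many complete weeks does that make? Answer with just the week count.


Total days: 177
Days per week: 7
Division: 177 / 7 = 25 remainder 2
Complete weeks: 25
Remaining days: 2

25


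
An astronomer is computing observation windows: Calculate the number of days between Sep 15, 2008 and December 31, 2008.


Start: September 15, 2008
End: December 31, 2008
Days left in September: 15
October: 31
November: 30
December: 31
Sum of remaining months: 92
Total: 15 + 92 = 107

107


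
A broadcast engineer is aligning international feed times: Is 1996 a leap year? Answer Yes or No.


Year: 1996
Divisible by 4? 1996 / 4 = 499.0 -> Yes
Divisible by 100? 1996 / 100 = 19.96 -> No
Divisible by 4 but not 100, so it IS a leap year

Yes


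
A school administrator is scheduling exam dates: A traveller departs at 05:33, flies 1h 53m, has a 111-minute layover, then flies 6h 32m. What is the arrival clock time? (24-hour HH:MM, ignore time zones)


Depart: 05:33
Leg 1: +113 min -> 07:26
Layover: +111 min -> 09:17
Leg 2: +392 min -> 15:49
Total travel: 616 minutes = 10h 16m
Arrival: 15:49

15:49


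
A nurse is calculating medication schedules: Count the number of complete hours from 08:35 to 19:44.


Start: 08:35
End: 19:44
Hour difference: 19 - 8 = 11 hours
Minute difference: 44 - 35 = 9 minutes
Total minutes: 669
Complete hours: 669 / 60 = 11 (remainder 9)

11


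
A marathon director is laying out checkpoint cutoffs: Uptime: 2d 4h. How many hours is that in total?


Days: 2
Extra hours: 4
Hours per day: 24
Days to hours: 2 x 24 = 48
Total: 48 + 4 = 52

52


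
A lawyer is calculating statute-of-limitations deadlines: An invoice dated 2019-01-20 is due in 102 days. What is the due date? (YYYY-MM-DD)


Start: 2019-01-20
Adding 102 days
Days remaining in January: 11
After January: 91 days still to add
February 2019: 28 days, 63 remaining
March 2019: 31 days, 32 remaining
April 2019: 30 days, 2 remaining
May 2019 has 31 days, need 2
Result: 2019-05-02

2019-05-02


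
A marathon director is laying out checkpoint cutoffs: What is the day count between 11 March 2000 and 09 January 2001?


Start date: 2000-03-11
End date: 2001-01-09
Mar 2000: +21 days
Apr 2000: +30 days
May 2000: +31 days
... (8 more months)
Total: 304 days

304
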